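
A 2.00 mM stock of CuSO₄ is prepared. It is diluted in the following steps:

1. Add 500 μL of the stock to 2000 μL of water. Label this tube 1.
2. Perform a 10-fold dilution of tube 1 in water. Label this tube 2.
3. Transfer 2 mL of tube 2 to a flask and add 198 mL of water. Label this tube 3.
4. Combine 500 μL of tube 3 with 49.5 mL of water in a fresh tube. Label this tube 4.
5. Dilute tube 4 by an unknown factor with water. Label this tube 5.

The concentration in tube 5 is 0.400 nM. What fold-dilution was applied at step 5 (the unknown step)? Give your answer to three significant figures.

Step 1: 500 μL + 2000 μL = 2500 μL total → factor 2500/500 = 5
Step 2: 10-fold → factor 10
Step 3: 2 mL + 198 mL = 200 mL total → factor 200/2 = 100
Step 4: 500 μL + 49.5 mL = 50000 μL total → factor 50000/500 = 100
Step 5: unknown factor x
Product of known-step factors = 5 × 10^5
Overall factor = 2.00 mM / (0.400 nM) = 5 × 10^6
x = 5 × 10^6 / 5 × 10^5 = 10.0

10.0-fold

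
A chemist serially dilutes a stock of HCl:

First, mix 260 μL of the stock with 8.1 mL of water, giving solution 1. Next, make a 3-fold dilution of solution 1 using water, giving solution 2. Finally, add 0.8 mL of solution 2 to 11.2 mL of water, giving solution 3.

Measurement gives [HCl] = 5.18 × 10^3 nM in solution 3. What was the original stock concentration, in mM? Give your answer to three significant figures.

Step 1: 260 μL + 8.1 mL = 8360 μL total → factor 8360/260 = 32.154
Step 2: 3-fold → factor 3
Step 3: 0.8 mL + 11.2 mL = 12 mL total → factor 12/0.8 = 15
Overall dilution factor = 32.154 × 3 × 15 = 1446.9
Stock = 5.18 × 10^3 nM × 1446.9 = 7.495 × 10^6 nM = 7.50 mM

7.50 mM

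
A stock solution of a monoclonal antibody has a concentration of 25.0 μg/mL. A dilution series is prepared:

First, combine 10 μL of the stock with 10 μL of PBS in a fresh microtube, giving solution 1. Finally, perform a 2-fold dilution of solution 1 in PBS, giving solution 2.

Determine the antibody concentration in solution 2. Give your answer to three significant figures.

Step 1: 10 μL + 10 μL = 20 μL total → factor 20/10 = 2
Step 2: 2-fold → factor 2
Overall dilution factor = 2 × 2 = 4
Final = 25.0 μg/mL / 4 = 6.25 μg/mL

6.25 μg/mL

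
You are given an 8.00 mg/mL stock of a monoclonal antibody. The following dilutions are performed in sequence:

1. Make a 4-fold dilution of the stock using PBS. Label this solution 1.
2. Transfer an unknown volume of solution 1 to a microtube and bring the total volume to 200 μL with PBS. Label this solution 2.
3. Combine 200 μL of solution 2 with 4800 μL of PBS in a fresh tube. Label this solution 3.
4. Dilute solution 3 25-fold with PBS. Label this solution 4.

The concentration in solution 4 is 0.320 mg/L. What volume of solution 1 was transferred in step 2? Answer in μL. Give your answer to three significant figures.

20.0 μL

Step 1: 4-fold → factor 4
Step 2: v brought to 200 μL → factor = 200 μL/v
Step 3: 200 μL + 4800 μL = 5000 μL total → factor 5000/200 = 25
Step 4: 25-fold → factor 25
Product of known-step factors = 2500
Overall factor = 8.00 mg/mL / (0.320 mg/L) = 25000
Step-2 factor = 25000 / 2500 = 10
v = 200 μL / 10 = 20.0 μL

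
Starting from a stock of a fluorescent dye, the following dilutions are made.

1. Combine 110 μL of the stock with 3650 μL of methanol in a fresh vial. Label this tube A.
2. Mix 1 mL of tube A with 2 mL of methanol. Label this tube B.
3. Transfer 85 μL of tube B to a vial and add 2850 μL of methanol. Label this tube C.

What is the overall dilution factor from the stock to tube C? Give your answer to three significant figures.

Step 1: 110 μL + 3650 μL = 3760 μL total → factor 3760/110 = 34.182
Step 2: 1 mL + 2 mL = 3 mL total → factor 3/1 = 3
Step 3: 85 μL + 2850 μL = 2935 μL total → factor 2935/85 = 34.529
Overall dilution factor = 34.182 × 3 × 34.529 = 3540.8

3.54 × 10^3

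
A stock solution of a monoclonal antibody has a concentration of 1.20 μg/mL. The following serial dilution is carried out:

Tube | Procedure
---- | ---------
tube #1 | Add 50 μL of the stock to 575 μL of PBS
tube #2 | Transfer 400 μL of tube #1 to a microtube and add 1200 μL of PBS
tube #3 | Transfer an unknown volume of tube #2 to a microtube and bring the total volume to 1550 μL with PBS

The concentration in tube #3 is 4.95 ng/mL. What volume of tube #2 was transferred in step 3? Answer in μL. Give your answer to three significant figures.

Step 1: 50 μL + 575 μL = 625 μL total → factor 625/50 = 12.5
Step 2: 400 μL + 1200 μL = 1600 μL total → factor 1600/400 = 4
Step 3: v brought to 1550 μL → factor = 1550 μL/v
Product of known-step factors = 50
Overall factor = 1.20 μg/mL / (4.95 ng/mL) = 242.42
Step-3 factor = 242.42 / 50 = 4.8485
v = 1550 μL / 4.8485 = 320 μL

320 μL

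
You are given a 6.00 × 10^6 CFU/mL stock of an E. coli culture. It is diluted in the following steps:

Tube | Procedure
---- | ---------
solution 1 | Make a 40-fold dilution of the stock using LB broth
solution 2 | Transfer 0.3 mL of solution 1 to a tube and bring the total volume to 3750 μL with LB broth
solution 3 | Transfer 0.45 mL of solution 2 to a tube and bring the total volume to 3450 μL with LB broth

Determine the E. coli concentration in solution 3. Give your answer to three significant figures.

1.57 × 10^3 CFU/mL

Step 1: 40-fold → factor 40
Step 2: 0.3 mL brought to 3750 μL → factor 3.75/0.3 = 12.5
Step 3: 0.45 mL brought to 3450 μL → factor 3.45/0.45 = 7.6667
Overall dilution factor = 40 × 12.5 × 7.6667 = 3833.3
Final = 6.00 × 10^6 CFU/mL / 3833.3 = 1.57 × 10^3 CFU/mL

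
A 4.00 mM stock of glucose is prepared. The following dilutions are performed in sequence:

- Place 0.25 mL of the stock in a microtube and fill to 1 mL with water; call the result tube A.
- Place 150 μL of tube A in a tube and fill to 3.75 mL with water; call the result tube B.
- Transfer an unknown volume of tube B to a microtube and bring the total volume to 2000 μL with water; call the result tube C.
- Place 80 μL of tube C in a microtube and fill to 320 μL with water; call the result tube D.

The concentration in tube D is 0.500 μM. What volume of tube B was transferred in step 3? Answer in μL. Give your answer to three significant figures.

Step 1: 0.25 mL brought to 1 mL → factor 1/0.25 = 4
Step 2: 150 μL brought to 3.75 mL → factor 3750/150 = 25
Step 3: v brought to 2000 μL → factor = 2000 μL/v
Step 4: 80 μL brought to 320 μL → factor 320/80 = 4
Product of known-step factors = 400
Overall factor = 4.00 mM / (0.500 μM) = 8000
Step-3 factor = 8000 / 400 = 20
v = 2000 μL / 20 = 100 μL

100 μL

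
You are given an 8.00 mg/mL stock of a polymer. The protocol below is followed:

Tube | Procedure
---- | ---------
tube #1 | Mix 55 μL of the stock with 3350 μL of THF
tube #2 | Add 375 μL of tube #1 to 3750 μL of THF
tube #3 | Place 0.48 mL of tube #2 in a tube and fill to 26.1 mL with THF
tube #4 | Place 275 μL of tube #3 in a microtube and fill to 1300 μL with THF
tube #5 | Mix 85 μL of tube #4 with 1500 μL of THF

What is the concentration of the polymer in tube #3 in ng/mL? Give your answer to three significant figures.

216 ng/mL

Step 1: 55 μL + 3350 μL = 3405 μL total → factor 3405/55 = 61.909
Step 2: 375 μL + 3750 μL = 4125 μL total → factor 4125/375 = 11
Step 3: 0.48 mL brought to 26.1 mL → factor 26.1/0.48 = 54.375
Dilution factor through tube #3 = 61.909 × 11 × 54.375 = 37029
[tube #3] = 8.00 mg/mL / 37029 = 0.0002160 mg/mL = 216 ng/mL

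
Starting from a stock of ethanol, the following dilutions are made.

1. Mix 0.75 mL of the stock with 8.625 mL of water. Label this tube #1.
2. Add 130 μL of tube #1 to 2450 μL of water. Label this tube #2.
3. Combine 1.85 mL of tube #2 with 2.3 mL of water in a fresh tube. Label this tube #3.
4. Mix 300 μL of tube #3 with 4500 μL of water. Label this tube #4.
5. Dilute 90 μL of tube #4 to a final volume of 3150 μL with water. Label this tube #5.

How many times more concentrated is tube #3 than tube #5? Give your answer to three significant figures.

Step 1: 0.75 mL + 8.625 mL = 9.375 mL total → factor 9.375/0.75 = 12.5
Step 2: 130 μL + 2450 μL = 2580 μL total → factor 2580/130 = 19.846
Step 3: 1.85 mL + 2.3 mL = 4.15 mL total → factor 4.15/1.85 = 2.2432
Step 4: 300 μL + 4500 μL = 4800 μL total → factor 4800/300 = 16
Step 5: 90 μL brought to 3150 μL → factor 3150/90 = 35
Dilution factor to tube #3 = 556.5; to tube #5 = 3.1164 × 10^5
[tube #3]/[tube #5] = (factor to tube #5)/(factor to tube #3) = 3.1164 × 10^5/556.5 = 560

560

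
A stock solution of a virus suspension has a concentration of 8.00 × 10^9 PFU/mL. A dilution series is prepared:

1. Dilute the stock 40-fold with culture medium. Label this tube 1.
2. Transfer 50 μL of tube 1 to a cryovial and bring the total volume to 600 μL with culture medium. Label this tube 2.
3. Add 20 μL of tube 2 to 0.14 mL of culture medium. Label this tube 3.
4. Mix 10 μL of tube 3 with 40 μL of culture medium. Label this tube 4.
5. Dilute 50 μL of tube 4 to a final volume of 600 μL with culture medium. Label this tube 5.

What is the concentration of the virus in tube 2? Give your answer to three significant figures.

Step 1: 40-fold → factor 40
Step 2: 50 μL brought to 600 μL → factor 600/50 = 12
Dilution factor through tube 2 = 40 × 12 = 480
[tube 2] = 8.00 × 10^9 PFU/mL / 480 = 1.67 × 10^7 PFU/mL

1.67 × 10^7 PFU/mL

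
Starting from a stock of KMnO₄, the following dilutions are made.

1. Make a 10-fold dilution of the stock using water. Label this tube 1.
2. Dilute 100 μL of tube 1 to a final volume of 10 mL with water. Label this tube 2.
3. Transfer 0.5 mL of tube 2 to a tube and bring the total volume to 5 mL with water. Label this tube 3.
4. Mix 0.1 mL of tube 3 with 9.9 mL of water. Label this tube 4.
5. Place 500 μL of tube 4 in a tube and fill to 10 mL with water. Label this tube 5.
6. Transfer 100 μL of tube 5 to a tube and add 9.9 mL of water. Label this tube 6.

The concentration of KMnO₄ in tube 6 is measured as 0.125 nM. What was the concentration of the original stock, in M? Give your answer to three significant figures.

Step 1: 10-fold → factor 10
Step 2: 100 μL brought to 10 mL → factor 10000/100 = 100
Step 3: 0.5 mL brought to 5 mL → factor 5/0.5 = 10
Step 4: 0.1 mL + 9.9 mL = 10 mL total → factor 10/0.1 = 100
Step 5: 500 μL brought to 10 mL → factor 10000/500 = 20
Step 6: 100 μL + 9.9 mL = 10000 μL total → factor 10000/100 = 100
Overall dilution factor = 10 × 100 × 10 × 100 × 20 × 100 = 2 × 10^9
Stock = 0.125 nM × 2 × 10^9 = 2.500 × 10^8 nM = 0.250 M

0.250 M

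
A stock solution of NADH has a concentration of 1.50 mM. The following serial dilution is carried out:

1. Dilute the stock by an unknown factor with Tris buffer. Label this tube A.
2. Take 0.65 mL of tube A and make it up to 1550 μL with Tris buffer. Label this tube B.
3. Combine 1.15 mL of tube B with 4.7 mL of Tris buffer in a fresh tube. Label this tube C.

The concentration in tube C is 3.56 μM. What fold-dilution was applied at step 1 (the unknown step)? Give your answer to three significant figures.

34.7-fold

Step 1: unknown factor x
Step 2: 0.65 mL brought to 1550 μL → factor 1.55/0.65 = 2.3846
Step 3: 1.15 mL + 4.7 mL = 5.85 mL total → factor 5.85/1.15 = 5.087
Product of known-step factors = 12.13
Overall factor = 1.50 mM / (3.56 μM) = 421.35
x = 421.35 / 12.13 = 34.7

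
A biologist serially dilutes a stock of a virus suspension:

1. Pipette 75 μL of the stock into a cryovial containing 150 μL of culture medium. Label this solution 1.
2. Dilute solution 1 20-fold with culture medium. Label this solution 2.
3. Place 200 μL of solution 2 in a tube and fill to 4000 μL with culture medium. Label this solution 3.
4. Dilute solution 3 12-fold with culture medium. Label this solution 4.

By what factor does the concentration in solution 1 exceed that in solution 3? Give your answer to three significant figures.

400

Step 1: 75 μL + 150 μL = 225 μL total → factor 225/75 = 3
Step 2: 20-fold → factor 20
Step 3: 200 μL brought to 4000 μL → factor 4000/200 = 20
Dilution factor to solution 1 = 3; to solution 3 = 1200
[solution 1]/[solution 3] = (factor to solution 3)/(factor to solution 1) = 1200/3 = 400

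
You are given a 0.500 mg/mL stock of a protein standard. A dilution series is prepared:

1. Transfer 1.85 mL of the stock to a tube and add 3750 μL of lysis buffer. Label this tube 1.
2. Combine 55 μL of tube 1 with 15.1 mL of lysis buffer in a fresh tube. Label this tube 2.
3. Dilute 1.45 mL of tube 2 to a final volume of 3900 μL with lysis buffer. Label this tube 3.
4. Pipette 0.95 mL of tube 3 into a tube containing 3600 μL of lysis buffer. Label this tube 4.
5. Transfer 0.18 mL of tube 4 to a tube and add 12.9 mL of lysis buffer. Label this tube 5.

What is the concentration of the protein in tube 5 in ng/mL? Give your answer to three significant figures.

0.640 ng/mL

Step 1: 1.85 mL + 3750 μL = 5.6 mL total → factor 5.6/1.85 = 3.027
Step 2: 55 μL + 15.1 mL = 15155 μL total → factor 15155/55 = 275.55
Step 3: 1.45 mL brought to 3900 μL → factor 3.9/1.45 = 2.6897
Step 4: 0.95 mL + 3600 μL = 4.55 mL total → factor 4.55/0.95 = 4.7895
Step 5: 0.18 mL + 12.9 mL = 13.08 mL total → factor 13.08/0.18 = 72.667
Overall dilution factor = 3.027 × 275.55 × 2.6897 × 4.7895 × 72.667 = 7.8078 × 10^5
Final = 0.500 mg/mL / 7.8078 × 10^5 = 6.404 × 10^-7 mg/mL = 0.640 ng/mL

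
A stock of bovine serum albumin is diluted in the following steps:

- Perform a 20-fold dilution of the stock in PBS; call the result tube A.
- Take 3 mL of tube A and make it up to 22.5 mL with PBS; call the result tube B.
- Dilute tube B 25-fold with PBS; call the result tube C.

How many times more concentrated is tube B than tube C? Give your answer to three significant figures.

Step 1: 20-fold → factor 20
Step 2: 3 mL brought to 22.5 mL → factor 22.5/3 = 7.5
Step 3: 25-fold → factor 25
Dilution factor to tube B = 150; to tube C = 3750
[tube B]/[tube C] = (factor to tube C)/(factor to tube B) = 3750/150 = 25.0

25.0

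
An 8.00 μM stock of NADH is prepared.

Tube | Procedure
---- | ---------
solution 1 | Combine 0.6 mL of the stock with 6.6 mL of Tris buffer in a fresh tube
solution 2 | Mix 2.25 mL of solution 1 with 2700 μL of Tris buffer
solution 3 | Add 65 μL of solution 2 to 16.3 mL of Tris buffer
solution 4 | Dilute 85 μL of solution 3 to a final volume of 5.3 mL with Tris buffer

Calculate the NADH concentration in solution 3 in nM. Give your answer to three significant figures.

Step 1: 0.6 mL + 6.6 mL = 7.2 mL total → factor 7.2/0.6 = 12
Step 2: 2.25 mL + 2700 μL = 4.95 mL total → factor 4.95/2.25 = 2.2
Step 3: 65 μL + 16.3 mL = 16365 μL total → factor 16365/65 = 251.77
Dilution factor through solution 3 = 12 × 2.2 × 251.77 = 6646.7
[solution 3] = 8.00 μM / 6646.7 = 0.001204 μM = 1.20 nM

1.20 nM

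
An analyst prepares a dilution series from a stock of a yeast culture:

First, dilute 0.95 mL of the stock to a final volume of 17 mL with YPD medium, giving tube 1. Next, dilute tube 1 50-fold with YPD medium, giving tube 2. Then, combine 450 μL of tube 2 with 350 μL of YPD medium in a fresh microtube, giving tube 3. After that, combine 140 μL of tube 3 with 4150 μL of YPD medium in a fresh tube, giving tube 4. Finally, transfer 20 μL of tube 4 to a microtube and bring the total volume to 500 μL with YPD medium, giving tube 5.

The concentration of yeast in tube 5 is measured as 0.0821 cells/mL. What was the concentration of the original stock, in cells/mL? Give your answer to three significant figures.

Step 1: 0.95 mL brought to 17 mL → factor 17/0.95 = 17.895
Step 2: 50-fold → factor 50
Step 3: 450 μL + 350 μL = 800 μL total → factor 800/450 = 1.7778
Step 4: 140 μL + 4150 μL = 4290 μL total → factor 4290/140 = 30.643
Step 5: 20 μL brought to 500 μL → factor 500/20 = 25
Overall dilution factor = 17.895 × 50 × 1.7778 × 30.643 × 25 = 1.2185 × 10^6
Stock = 0.0821 cells/mL × 1.2185 × 10^6 = 1.00 × 10^5 cells/mL

1.00 × 10^5 cells/mL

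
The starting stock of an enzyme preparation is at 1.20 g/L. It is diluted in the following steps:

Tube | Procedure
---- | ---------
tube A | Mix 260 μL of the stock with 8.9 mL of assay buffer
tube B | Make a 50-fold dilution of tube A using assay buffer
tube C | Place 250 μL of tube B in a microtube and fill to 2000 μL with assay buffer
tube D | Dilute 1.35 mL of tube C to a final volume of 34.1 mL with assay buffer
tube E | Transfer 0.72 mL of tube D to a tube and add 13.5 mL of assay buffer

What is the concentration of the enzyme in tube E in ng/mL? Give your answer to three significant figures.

0.171 ng/mL

Step 1: 260 μL + 8.9 mL = 9160 μL total → factor 9160/260 = 35.231
Step 2: 50-fold → factor 50
Step 3: 250 μL brought to 2000 μL → factor 2000/250 = 8
Step 4: 1.35 mL brought to 34.1 mL → factor 34.1/1.35 = 25.259
Step 5: 0.72 mL + 13.5 mL = 14.22 mL total → factor 14.22/0.72 = 19.75
Overall dilution factor = 35.231 × 50 × 8 × 25.259 × 19.75 = 7.0302 × 10^6
Final = 1.20 g/L / 7.0302 × 10^6 = 1.707 × 10^-7 g/L = 0.171 ng/mL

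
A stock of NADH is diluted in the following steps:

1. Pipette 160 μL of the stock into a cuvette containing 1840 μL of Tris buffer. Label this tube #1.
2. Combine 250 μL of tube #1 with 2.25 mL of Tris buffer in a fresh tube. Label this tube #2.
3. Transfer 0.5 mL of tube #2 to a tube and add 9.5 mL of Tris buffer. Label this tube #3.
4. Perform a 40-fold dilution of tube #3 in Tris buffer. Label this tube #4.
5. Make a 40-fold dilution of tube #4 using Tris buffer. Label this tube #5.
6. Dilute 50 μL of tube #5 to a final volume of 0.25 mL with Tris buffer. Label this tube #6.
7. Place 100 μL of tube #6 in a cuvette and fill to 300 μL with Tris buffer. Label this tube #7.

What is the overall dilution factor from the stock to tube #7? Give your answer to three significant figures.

Step 1: 160 μL + 1840 μL = 2000 μL total → factor 2000/160 = 12.5
Step 2: 250 μL + 2.25 mL = 2500 μL total → factor 2500/250 = 10
Step 3: 0.5 mL + 9.5 mL = 10 mL total → factor 10/0.5 = 20
Step 4: 40-fold → factor 40
Step 5: 40-fold → factor 40
Step 6: 50 μL brought to 0.25 mL → factor 250/50 = 5
Step 7: 100 μL brought to 300 μL → factor 300/100 = 3
Overall dilution factor = 12.5 × 10 × 20 × 40 × 40 × 5 × 3 = 6 × 10^7

6.00 × 10^7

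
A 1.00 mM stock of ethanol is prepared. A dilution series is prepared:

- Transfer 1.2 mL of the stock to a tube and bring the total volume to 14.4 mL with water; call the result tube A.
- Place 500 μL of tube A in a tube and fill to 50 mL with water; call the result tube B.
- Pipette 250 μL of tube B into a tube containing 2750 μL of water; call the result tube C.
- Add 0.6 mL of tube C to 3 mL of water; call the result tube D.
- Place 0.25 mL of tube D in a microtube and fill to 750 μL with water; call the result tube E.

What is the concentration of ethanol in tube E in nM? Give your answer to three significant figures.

Step 1: 1.2 mL brought to 14.4 mL → factor 14.4/1.2 = 12
Step 2: 500 μL brought to 50 mL → factor 50000/500 = 100
Step 3: 250 μL + 2750 μL = 3000 μL total → factor 3000/250 = 12
Step 4: 0.6 mL + 3 mL = 3.6 mL total → factor 3.6/0.6 = 6
Step 5: 0.25 mL brought to 750 μL → factor 0.75/0.25 = 3
Overall dilution factor = 12 × 100 × 12 × 6 × 3 = 2.592 × 10^5
Final = 1.00 mM / 2.592 × 10^5 = 3.858 × 10^-6 mM = 3.86 nM

3.86 nM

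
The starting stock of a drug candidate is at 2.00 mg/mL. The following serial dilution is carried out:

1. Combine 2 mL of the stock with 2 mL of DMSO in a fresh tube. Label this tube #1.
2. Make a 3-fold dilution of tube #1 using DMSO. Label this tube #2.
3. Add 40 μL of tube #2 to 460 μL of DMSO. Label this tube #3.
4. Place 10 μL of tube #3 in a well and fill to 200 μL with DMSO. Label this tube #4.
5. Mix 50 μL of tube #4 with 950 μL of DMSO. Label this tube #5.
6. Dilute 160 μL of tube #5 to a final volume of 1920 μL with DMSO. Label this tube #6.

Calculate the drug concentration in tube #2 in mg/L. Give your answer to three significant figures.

333 mg/L

Step 1: 2 mL + 2 mL = 4 mL total → factor 4/2 = 2
Step 2: 3-fold → factor 3
Dilution factor through tube #2 = 2 × 3 = 6
[tube #2] = 2.00 mg/mL / 6 = 0.3333 mg/mL = 333 mg/L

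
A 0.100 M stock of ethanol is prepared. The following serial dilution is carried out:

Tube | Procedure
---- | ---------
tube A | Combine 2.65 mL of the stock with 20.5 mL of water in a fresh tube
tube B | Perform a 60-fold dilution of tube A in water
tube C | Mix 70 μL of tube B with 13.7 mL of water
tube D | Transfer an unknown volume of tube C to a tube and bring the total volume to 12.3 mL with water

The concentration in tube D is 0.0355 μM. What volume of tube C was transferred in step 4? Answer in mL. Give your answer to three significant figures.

0.450 mL

Step 1: 2.65 mL + 20.5 mL = 23.15 mL total → factor 23.15/2.65 = 8.7358
Step 2: 60-fold → factor 60
Step 3: 70 μL + 13.7 mL = 13770 μL total → factor 13770/70 = 196.71
Step 4: v brought to 12.3 mL → factor = 12.3 mL/v
Product of known-step factors = 1.0311 × 10^5
Overall factor = 0.100 M / (0.0355 μM) = 2.8169 × 10^6
Step-4 factor = 2.8169 × 10^6 / 1.0311 × 10^5 = 27.32
v = 12.3 mL / 27.32 = 0.450 mL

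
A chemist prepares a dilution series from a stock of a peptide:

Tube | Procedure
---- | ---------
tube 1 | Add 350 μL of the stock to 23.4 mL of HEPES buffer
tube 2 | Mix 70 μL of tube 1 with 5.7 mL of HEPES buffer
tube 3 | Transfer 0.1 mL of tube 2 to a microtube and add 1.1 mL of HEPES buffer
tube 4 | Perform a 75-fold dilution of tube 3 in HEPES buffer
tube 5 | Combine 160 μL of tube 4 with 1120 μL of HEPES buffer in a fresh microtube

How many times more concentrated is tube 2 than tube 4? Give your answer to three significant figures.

900

Step 1: 350 μL + 23.4 mL = 23750 μL total → factor 23750/350 = 67.857
Step 2: 70 μL + 5.7 mL = 5770 μL total → factor 5770/70 = 82.429
Step 3: 0.1 mL + 1.1 mL = 1.2 mL total → factor 1.2/0.1 = 12
Step 4: 75-fold → factor 75
Dilution factor to tube 2 = 5593.4; to tube 4 = 5.034 × 10^6
[tube 2]/[tube 4] = (factor to tube 4)/(factor to tube 2) = 5.034 × 10^6/5593.4 = 900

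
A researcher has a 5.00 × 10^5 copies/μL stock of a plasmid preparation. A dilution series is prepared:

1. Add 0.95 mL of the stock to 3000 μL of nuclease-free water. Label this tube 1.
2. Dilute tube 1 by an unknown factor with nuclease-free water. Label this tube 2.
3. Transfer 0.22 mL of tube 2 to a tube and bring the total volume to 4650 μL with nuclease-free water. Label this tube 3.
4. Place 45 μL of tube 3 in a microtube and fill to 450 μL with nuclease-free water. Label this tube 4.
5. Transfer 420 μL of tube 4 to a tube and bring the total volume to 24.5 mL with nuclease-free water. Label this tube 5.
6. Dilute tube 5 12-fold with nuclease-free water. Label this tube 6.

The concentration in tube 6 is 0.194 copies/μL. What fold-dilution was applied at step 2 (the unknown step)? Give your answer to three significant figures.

4.19-fold

Step 1: 0.95 mL + 3000 μL = 3.95 mL total → factor 3.95/0.95 = 4.1579
Step 2: unknown factor x
Step 3: 0.22 mL brought to 4650 μL → factor 4.65/0.22 = 21.136
Step 4: 45 μL brought to 450 μL → factor 450/45 = 10
Step 5: 420 μL brought to 24.5 mL → factor 24500/420 = 58.333
Step 6: 12-fold → factor 12
Product of known-step factors = 6.1518 × 10^5
Overall factor = 5.00 × 10^5 copies/μL / (0.194 copies/μL) = 2.5773 × 10^6
x = 2.5773 × 10^6 / 6.1518 × 10^5 = 4.19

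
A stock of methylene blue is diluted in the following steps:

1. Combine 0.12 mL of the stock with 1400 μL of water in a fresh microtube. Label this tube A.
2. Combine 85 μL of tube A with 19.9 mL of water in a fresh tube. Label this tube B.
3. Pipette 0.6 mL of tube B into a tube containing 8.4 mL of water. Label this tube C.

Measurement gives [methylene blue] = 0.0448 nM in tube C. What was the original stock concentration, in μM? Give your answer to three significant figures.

2.00 μM

Step 1: 0.12 mL + 1400 μL = 1.52 mL total → factor 1.52/0.12 = 12.667
Step 2: 85 μL + 19.9 mL = 19985 μL total → factor 19985/85 = 235.12
Step 3: 0.6 mL + 8.4 mL = 9 mL total → factor 9/0.6 = 15
Overall dilution factor = 12.667 × 235.12 × 15 = 44672
Stock = 0.0448 nM × 44672 = 2001 nM = 2.00 μM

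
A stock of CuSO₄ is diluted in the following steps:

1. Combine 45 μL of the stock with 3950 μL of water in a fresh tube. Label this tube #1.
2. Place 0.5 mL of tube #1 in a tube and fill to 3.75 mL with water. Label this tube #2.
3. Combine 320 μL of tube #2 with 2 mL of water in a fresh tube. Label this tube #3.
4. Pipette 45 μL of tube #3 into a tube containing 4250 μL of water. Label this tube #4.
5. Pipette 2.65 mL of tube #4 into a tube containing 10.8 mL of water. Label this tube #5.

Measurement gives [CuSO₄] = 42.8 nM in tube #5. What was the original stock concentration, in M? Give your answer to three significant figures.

0.100 M

Step 1: 45 μL + 3950 μL = 3995 μL total → factor 3995/45 = 88.778
Step 2: 0.5 mL brought to 3.75 mL → factor 3.75/0.5 = 7.5
Step 3: 320 μL + 2 mL = 2320 μL total → factor 2320/320 = 7.25
Step 4: 45 μL + 4250 μL = 4295 μL total → factor 4295/45 = 95.444
Step 5: 2.65 mL + 10.8 mL = 13.45 mL total → factor 13.45/2.65 = 5.0755
Overall dilution factor = 88.778 × 7.5 × 7.25 × 95.444 × 5.0755 = 2.3385 × 10^6
Stock = 42.8 nM × 2.3385 × 10^6 = 1.001 × 10^8 nM = 0.100 M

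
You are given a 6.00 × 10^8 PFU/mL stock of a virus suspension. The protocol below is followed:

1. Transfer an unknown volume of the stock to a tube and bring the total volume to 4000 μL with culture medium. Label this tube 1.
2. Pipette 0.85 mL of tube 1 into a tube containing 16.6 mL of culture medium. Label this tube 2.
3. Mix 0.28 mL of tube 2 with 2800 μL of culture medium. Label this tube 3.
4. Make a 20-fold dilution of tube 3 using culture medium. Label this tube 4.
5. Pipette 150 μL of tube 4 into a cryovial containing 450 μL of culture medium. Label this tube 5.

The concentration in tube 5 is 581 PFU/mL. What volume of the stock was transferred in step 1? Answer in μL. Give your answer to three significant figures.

70.0 μL

Step 1: v brought to 4000 μL → factor = 4000 μL/v
Step 2: 0.85 mL + 16.6 mL = 17.45 mL total → factor 17.45/0.85 = 20.529
Step 3: 0.28 mL + 2800 μL = 3.08 mL total → factor 3.08/0.28 = 11
Step 4: 20-fold → factor 20
Step 5: 150 μL + 450 μL = 600 μL total → factor 600/150 = 4
Product of known-step factors = 18066
Overall factor = 6.00 × 10^8 PFU/mL / (581 PFU/mL) = 1.0327 × 10^6
Step-1 factor = 1.0327 × 10^6 / 18066 = 57.163
v = 4000 μL / 57.163 = 70.0 μL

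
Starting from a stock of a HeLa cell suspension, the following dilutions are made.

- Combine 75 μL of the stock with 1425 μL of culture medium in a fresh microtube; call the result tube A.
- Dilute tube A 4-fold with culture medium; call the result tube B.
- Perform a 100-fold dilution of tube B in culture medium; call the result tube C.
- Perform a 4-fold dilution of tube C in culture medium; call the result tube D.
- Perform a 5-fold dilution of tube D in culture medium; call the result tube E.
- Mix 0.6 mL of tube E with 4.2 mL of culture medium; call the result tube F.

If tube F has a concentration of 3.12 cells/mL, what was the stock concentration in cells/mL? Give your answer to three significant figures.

Step 1: 75 μL + 1425 μL = 1500 μL total → factor 1500/75 = 20
Step 2: 4-fold → factor 4
Step 3: 100-fold → factor 100
Step 4: 4-fold → factor 4
Step 5: 5-fold → factor 5
Step 6: 0.6 mL + 4.2 mL = 4.8 mL total → factor 4.8/0.6 = 8
Overall dilution factor = 20 × 4 × 100 × 4 × 5 × 8 = 1.28 × 10^6
Stock = 3.12 cells/mL × 1.28 × 10^6 = 3.99 × 10^6 cells/mL

3.99 × 10^6 cells/mL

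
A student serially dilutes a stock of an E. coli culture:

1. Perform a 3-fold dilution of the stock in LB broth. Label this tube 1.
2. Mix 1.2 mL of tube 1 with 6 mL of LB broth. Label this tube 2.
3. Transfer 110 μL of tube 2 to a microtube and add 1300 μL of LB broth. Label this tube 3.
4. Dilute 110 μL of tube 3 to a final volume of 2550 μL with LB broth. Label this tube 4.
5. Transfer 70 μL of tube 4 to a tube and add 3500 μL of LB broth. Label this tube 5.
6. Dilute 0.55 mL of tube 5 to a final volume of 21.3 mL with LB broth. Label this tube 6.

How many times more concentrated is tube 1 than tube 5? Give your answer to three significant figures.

9.09 × 10^4

Step 1: 3-fold → factor 3
Step 2: 1.2 mL + 6 mL = 7.2 mL total → factor 7.2/1.2 = 6
Step 3: 110 μL + 1300 μL = 1410 μL total → factor 1410/110 = 12.818
Step 4: 110 μL brought to 2550 μL → factor 2550/110 = 23.182
Step 5: 70 μL + 3500 μL = 3570 μL total → factor 3570/70 = 51
Dilution factor to tube 1 = 3; to tube 5 = 2.7278 × 10^5
[tube 1]/[tube 5] = (factor to tube 5)/(factor to tube 1) = 2.7278 × 10^5/3 = 9.09 × 10^4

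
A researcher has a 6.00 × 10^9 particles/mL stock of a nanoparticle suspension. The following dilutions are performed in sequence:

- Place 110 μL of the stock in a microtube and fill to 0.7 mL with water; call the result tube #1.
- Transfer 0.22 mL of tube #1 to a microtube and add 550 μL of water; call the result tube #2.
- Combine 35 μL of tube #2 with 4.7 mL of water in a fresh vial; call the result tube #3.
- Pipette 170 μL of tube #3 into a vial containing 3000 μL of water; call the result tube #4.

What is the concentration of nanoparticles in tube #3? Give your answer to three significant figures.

Step 1: 110 μL brought to 0.7 mL → factor 700/110 = 6.3636
Step 2: 0.22 mL + 550 μL = 0.77 mL total → factor 0.77/0.22 = 3.5
Step 3: 35 μL + 4.7 mL = 4735 μL total → factor 4735/35 = 135.29
Dilution factor through tube #3 = 6.3636 × 3.5 × 135.29 = 3013.2
[tube #3] = 6.00 × 10^9 particles/mL / 3013.2 = 1.99 × 10^6 particles/mL

1.99 × 10^6 particles/mL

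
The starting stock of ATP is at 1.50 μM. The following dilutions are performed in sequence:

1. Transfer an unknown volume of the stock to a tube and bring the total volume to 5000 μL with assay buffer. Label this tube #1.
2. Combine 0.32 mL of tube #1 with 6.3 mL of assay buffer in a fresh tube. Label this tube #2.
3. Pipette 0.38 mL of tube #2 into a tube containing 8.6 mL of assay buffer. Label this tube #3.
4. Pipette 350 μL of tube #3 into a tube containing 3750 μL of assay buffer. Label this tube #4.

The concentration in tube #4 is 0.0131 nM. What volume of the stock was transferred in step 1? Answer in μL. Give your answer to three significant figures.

Step 1: v brought to 5000 μL → factor = 5000 μL/v
Step 2: 0.32 mL + 6.3 mL = 6.62 mL total → factor 6.62/0.32 = 20.688
Step 3: 0.38 mL + 8.6 mL = 8.98 mL total → factor 8.98/0.38 = 23.632
Step 4: 350 μL + 3750 μL = 4100 μL total → factor 4100/350 = 11.714
Product of known-step factors = 5726.9
Overall factor = 1.50 μM / (0.0131 nM) = 1.145 × 10^5
Step-1 factor = 1.145 × 10^5 / 5726.9 = 19.994
v = 5000 μL / 19.994 = 250 μL

250 μL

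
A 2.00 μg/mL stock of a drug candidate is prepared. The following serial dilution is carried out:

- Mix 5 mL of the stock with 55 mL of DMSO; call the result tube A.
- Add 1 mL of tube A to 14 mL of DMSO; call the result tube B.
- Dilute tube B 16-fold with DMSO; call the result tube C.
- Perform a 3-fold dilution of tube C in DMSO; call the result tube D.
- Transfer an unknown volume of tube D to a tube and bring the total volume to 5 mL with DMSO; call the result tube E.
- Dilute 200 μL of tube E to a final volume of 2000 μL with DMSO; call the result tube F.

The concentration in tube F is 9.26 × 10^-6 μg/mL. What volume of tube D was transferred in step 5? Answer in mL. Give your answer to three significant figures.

Step 1: 5 mL + 55 mL = 60 mL total → factor 60/5 = 12
Step 2: 1 mL + 14 mL = 15 mL total → factor 15/1 = 15
Step 3: 16-fold → factor 16
Step 4: 3-fold → factor 3
Step 5: v brought to 5 mL → factor = 5 mL/v
Step 6: 200 μL brought to 2000 μL → factor 2000/200 = 10
Product of known-step factors = 86400
Overall factor = 2.00 μg/mL / (9.26 × 10^-6 μg/mL) = 2.1598 × 10^5
Step-5 factor = 2.1598 × 10^5 / 86400 = 2.4998
v = 5 mL / 2.4998 = 2.00 mL

2.00 mL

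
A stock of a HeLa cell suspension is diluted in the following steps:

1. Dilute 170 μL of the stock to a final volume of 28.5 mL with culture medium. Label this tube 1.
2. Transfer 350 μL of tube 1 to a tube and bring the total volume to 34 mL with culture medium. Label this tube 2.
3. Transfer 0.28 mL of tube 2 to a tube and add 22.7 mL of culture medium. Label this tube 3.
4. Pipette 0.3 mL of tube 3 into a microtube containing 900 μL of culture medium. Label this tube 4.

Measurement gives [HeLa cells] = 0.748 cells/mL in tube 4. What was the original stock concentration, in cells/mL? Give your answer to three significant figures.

4.00 × 10^6 cells/mL

Step 1: 170 μL brought to 28.5 mL → factor 28500/170 = 167.65
Step 2: 350 μL brought to 34 mL → factor 34000/350 = 97.143
Step 3: 0.28 mL + 22.7 mL = 22.98 mL total → factor 22.98/0.28 = 82.071
Step 4: 0.3 mL + 900 μL = 1.2 mL total → factor 1.2/0.3 = 4
Overall dilution factor = 167.65 × 97.143 × 82.071 × 4 = 5.3464 × 10^6
Stock = 0.748 cells/mL × 5.3464 × 10^6 = 4.00 × 10^6 cells/mL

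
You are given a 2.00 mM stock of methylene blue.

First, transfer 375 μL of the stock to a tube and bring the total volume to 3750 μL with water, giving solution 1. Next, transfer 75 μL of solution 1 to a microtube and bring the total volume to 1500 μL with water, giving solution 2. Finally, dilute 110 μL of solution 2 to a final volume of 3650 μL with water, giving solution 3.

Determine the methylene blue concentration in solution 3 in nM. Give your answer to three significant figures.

301 nM

Step 1: 375 μL brought to 3750 μL → factor 3750/375 = 10
Step 2: 75 μL brought to 1500 μL → factor 1500/75 = 20
Step 3: 110 μL brought to 3650 μL → factor 3650/110 = 33.182
Overall dilution factor = 10 × 20 × 33.182 = 6636.4
Final = 2.00 mM / 6636.4 = 0.0003014 mM = 301 nM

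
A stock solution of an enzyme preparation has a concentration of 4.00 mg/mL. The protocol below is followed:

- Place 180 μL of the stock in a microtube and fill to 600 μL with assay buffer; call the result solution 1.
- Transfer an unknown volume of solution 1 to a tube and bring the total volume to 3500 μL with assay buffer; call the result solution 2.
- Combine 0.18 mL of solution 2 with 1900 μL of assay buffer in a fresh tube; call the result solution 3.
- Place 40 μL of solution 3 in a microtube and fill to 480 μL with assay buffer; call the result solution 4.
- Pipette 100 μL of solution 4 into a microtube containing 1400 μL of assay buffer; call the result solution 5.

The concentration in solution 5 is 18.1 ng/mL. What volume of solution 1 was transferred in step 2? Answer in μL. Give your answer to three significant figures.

110 μL

Step 1: 180 μL brought to 600 μL → factor 600/180 = 3.3333
Step 2: v brought to 3500 μL → factor = 3500 μL/v
Step 3: 0.18 mL + 1900 μL = 2.08 mL total → factor 2.08/0.18 = 11.556
Step 4: 40 μL brought to 480 μL → factor 480/40 = 12
Step 5: 100 μL + 1400 μL = 1500 μL total → factor 1500/100 = 15
Product of known-step factors = 6933.3
Overall factor = 4.00 mg/mL / (18.1 ng/mL) = 2.2099 × 10^5
Step-2 factor = 2.2099 × 10^5 / 6933.3 = 31.874
v = 3500 μL / 31.874 = 110 μL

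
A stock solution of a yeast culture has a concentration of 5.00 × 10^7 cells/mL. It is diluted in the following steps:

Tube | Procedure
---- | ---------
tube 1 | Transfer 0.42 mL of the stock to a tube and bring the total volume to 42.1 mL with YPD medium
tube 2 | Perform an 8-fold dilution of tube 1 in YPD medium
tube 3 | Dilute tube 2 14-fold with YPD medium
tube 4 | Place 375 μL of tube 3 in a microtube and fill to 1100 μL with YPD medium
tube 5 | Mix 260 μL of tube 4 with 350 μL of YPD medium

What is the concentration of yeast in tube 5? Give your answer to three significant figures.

647 cells/mL

Step 1: 0.42 mL brought to 42.1 mL → factor 42.1/0.42 = 100.24
Step 2: 8-fold → factor 8
Step 3: 14-fold → factor 14
Step 4: 375 μL brought to 1100 μL → factor 1100/375 = 2.9333
Step 5: 260 μL + 350 μL = 610 μL total → factor 610/260 = 2.3462
Overall dilution factor = 100.24 × 8 × 14 × 2.9333 × 2.3462 = 77262
Final = 5.00 × 10^7 cells/mL / 77262 = 647 cells/mL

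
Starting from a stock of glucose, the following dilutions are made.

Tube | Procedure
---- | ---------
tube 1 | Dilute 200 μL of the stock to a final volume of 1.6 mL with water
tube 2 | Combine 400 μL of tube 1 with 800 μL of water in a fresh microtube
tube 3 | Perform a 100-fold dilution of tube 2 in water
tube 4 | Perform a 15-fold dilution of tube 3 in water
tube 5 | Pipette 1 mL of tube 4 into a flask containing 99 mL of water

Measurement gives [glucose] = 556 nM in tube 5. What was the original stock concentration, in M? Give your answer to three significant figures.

2.00 M

Step 1: 200 μL brought to 1.6 mL → factor 1600/200 = 8
Step 2: 400 μL + 800 μL = 1200 μL total → factor 1200/400 = 3
Step 3: 100-fold → factor 100
Step 4: 15-fold → factor 15
Step 5: 1 mL + 99 mL = 100 mL total → factor 100/1 = 100
Overall dilution factor = 8 × 3 × 100 × 15 × 100 = 3.6 × 10^6
Stock = 556 nM × 3.6 × 10^6 = 2.002 × 10^9 nM = 2.00 M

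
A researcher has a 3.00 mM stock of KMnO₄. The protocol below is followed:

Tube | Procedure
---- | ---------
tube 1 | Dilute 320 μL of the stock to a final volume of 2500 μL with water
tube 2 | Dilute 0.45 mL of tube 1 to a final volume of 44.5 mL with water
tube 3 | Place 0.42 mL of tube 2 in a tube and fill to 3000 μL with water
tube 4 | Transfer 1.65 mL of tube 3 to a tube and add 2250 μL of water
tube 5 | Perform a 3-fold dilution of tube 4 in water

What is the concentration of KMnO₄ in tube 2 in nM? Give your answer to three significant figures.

Step 1: 320 μL brought to 2500 μL → factor 2500/320 = 7.8125
Step 2: 0.45 mL brought to 44.5 mL → factor 44.5/0.45 = 98.889
Dilution factor through tube 2 = 7.8125 × 98.889 = 772.57
[tube 2] = 3.00 mM / 772.57 = 0.003883 mM = 3.88 × 10^3 nM

3.88 × 10^3 nM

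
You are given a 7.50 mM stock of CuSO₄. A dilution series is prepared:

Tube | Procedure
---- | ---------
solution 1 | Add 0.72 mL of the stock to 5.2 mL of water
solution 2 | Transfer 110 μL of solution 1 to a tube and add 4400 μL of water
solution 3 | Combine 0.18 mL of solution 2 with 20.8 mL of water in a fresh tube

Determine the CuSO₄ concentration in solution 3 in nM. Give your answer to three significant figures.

Step 1: 0.72 mL + 5.2 mL = 5.92 mL total → factor 5.92/0.72 = 8.2222
Step 2: 110 μL + 4400 μL = 4510 μL total → factor 4510/110 = 41
Step 3: 0.18 mL + 20.8 mL = 20.98 mL total → factor 20.98/0.18 = 116.56
Overall dilution factor = 8.2222 × 41 × 116.56 = 39292
Final = 7.50 mM / 39292 = 0.0001909 mM = 191 nM

191 nM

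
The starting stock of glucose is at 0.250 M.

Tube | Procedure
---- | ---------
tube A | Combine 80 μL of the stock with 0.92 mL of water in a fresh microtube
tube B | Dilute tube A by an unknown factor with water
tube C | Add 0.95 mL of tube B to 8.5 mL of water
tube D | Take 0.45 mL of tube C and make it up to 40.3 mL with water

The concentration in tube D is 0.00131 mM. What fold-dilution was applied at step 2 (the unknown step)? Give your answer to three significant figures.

Step 1: 80 μL + 0.92 mL = 1000 μL total → factor 1000/80 = 12.5
Step 2: unknown factor x
Step 3: 0.95 mL + 8.5 mL = 9.45 mL total → factor 9.45/0.95 = 9.9474
Step 4: 0.45 mL brought to 40.3 mL → factor 40.3/0.45 = 89.556
Product of known-step factors = 11136
Overall factor = 0.250 M / (0.00131 mM) = 1.9084 × 10^5
x = 1.9084 × 10^5 / 11136 = 17.1

17.1-fold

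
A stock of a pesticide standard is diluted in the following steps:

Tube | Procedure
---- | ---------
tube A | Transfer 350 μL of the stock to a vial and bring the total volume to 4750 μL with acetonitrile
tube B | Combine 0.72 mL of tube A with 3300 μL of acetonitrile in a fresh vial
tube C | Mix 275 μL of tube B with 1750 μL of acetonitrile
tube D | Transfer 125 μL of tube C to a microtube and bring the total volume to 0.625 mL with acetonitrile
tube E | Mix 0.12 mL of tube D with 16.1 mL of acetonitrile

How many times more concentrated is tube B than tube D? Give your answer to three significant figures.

Step 1: 350 μL brought to 4750 μL → factor 4750/350 = 13.571
Step 2: 0.72 mL + 3300 μL = 4.02 mL total → factor 4.02/0.72 = 5.5833
Step 3: 275 μL + 1750 μL = 2025 μL total → factor 2025/275 = 7.3636
Step 4: 125 μL brought to 0.625 mL → factor 625/125 = 5
Dilution factor to tube B = 75.774; to tube D = 2789.9
[tube B]/[tube D] = (factor to tube D)/(factor to tube B) = 2789.9/75.774 = 36.8

36.8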